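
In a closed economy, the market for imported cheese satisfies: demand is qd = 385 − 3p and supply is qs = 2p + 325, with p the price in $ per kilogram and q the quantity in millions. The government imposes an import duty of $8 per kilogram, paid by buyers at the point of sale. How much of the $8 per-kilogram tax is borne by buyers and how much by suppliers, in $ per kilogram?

Buyers bear $3.2 per kilogram; suppliers bear $4.8 per kilogram.

Before the tax: set 385 − 3p = 2p + 325 → p* = $12, q* = 349.
With the tax collected from buyers, demand (in seller-price terms) shifts: qd = 385 − 3(p + 8).
New equilibrium: buyers pay $15.2, suppliers receive $7.2, q = 339.4. (Wedge: pb − ps = 8.)
Burden on buyers: $3.2; on suppliers: $4.8. (They sum to $8.)
The less price-elastic side of the market bears the larger share of a per-unit tax.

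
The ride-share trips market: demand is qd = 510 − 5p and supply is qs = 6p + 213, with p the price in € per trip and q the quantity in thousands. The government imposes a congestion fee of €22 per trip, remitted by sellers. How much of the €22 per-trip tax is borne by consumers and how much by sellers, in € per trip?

Consumers bear €12 per trip; sellers bear €10 per trip.

Without the tax, 510 − 5p = 6p + 213 gives 11p = 297, so p* = €27 and q* = 375.
With the tax collected from sellers, supply shifts: qs = 6(p − 22) + 213.
New equilibrium: consumers pay €39, sellers receive €17, q = 315. (Wedge: pb − ps = 22.)
Burden on consumers: €12; on sellers: €10. (They sum to €22.)
The less price-elastic side of the market bears the larger share of a per-unit tax.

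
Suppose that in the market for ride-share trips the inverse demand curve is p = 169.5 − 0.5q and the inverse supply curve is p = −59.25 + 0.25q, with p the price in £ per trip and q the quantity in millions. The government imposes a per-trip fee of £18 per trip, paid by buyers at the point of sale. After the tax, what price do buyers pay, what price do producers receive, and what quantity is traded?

Inverting to q(p) form: qd = 339 − 2p; qs = 4p + 237.
Without the tax, 339 − 2p = 4p + 237 gives 6p = 102, so p* = £17 and q* = 305.
With the tax collected from buyers, demand (in seller-price terms) shifts: qd = 339 − 2(p + 18).
Solving gives q = 281 with buyers paying £29 and producers receiving £11 (the £18 wedge).

Buyers pay £29; producers receive £11; quantity = 281.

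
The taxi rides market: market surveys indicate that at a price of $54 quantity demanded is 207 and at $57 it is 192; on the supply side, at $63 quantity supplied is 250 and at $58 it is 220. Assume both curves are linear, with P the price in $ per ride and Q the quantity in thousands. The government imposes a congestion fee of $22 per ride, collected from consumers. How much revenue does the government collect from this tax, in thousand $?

Demand slope: (192 − 207)/(57 − 54) = -5, so Qd = 477 − 5P.
Supply slope: (220 − 250)/(58 − 63) = 6, so Qs = 6P − 128.
Before the tax: set 477 − 5P = 6P − 128 → P* = $55, Q* = 202.
With the tax collected from consumers, demand (in seller-price terms) shifts: Qd = 477 − 5(P + 22).
Solving gives Q = 142 with consumers paying $67 and suppliers receiving $45 (the $22 wedge).
Revenue = t · Q = 22 · 142 = $3124.

Tax revenue = $3124 thousand.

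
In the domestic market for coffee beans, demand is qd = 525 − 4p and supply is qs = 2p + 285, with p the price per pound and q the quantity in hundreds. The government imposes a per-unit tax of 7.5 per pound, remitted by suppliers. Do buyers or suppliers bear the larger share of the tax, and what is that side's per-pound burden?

Suppliers bear the larger share: 5 per pound.

Before the tax: set 525 − 4p = 2p + 285 → p* = 40, q* = 365.
With the tax collected from suppliers, supply shifts: qs = 2(p − 7.5) + 285.
New equilibrium: buyers pay 42.5, suppliers receive 35, q = 355. (Wedge: pb − ps = 7.5.)
Per-pound burden: buyers 2.5, suppliers 5.
Suppliers take the larger share because supply is less price-elastic here (demand slope 4 vs supply slope 2).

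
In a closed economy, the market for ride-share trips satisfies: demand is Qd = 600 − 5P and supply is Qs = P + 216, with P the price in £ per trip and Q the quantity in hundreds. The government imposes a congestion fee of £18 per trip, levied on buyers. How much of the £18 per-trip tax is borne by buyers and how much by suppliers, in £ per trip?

Buyers bear £3 per trip; suppliers bear £15 per trip.

Without the tax, 600 − 5P = P + 216 gives 6P = 384, so P* = £64 and Q* = 280.
With the tax collected from buyers, demand (in seller-price terms) shifts: Qd = 600 − 5(P + 18).
Solving gives Q = 265 with buyers paying £67 and suppliers receiving £49 (the £18 wedge).
Burden on buyers: £3; on suppliers: £15. (They sum to £18.)
The less price-elastic side of the market bears the larger share of a per-unit tax.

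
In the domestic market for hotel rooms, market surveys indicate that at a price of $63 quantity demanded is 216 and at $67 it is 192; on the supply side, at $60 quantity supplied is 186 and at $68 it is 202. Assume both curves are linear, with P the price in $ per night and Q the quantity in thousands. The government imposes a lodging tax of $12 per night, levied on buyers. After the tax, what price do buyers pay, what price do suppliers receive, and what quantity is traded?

Buyers pay $69; suppliers receive $57; quantity = 180.

Demand slope: (192 − 216)/(67 − 63) = -6, so Qd = 594 − 6P.
Supply slope: (202 − 186)/(68 − 60) = 2, so Qs = 2P + 66.
Before the tax: set 594 − 6P = 2P + 66 → P* = $66, Q* = 198.
With the tax collected from buyers, demand (in seller-price terms) shifts: Qd = 594 − 6(P + 12).
Solving gives Q = 180 with buyers paying $69 and suppliers receiving $57 (the $12 wedge).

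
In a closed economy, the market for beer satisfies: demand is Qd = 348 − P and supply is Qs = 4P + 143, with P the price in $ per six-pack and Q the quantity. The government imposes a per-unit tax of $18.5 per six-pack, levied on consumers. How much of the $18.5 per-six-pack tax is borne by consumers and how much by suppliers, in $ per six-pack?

Without the tax, 348 − P = 4P + 143 gives 5P = 205, so P* = $41 and Q* = 307.
With the tax collected from consumers, demand (in seller-price terms) shifts: Qd = 348 − (P + 18.5).
Solving gives Q = 292.2 with consumers paying $55.8 and suppliers receiving $37.3 (the $18.5 wedge).
Burden on consumers: $14.8; on suppliers: $3.7. (They sum to $18.5.)

Consumers bear $14.8 per six-pack; suppliers bear $3.7 per six-pack.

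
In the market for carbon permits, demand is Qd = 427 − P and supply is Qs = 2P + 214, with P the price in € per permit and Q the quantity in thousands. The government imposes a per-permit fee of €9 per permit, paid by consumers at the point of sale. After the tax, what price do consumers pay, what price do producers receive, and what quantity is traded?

Consumers pay €77; producers receive €68; quantity = 350.

Without the tax, 427 − P = 2P + 214 gives 3P = 213, so P* = €71 and Q* = 356.
With the tax collected from consumers, demand (in seller-price terms) shifts: Qd = 427 − (P + 9).
New equilibrium: consumers pay €77, producers receive €68, Q = 350. (Wedge: Pb − Ps = 9.)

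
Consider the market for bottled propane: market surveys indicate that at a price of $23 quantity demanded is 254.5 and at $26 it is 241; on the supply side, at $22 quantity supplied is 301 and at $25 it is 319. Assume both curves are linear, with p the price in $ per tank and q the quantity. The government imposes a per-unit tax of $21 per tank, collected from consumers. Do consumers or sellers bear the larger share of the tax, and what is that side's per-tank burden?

Demand slope: (241 − 254.5)/(26 − 23) = -4.5, so qd = 358 − 4.5p.
Supply slope: (319 − 301)/(25 − 22) = 6, so qs = 6p + 169.
Without the tax, 358 − 4.5p = 6p + 169 gives 10.5p = 189, so p* = $18 and q* = 277.
With the tax collected from consumers, demand (in seller-price terms) shifts: qd = 358 − 4.5(p + 21).
Solving gives q = 223 with consumers paying $30 and sellers receiving $9 (the $21 wedge).
Per-tank burden: consumers $12, sellers $9.
Consumers take the larger share because demand is less price-elastic here (demand slope 4.5 vs supply slope 6).

Consumers bear the larger share: $12 per tank.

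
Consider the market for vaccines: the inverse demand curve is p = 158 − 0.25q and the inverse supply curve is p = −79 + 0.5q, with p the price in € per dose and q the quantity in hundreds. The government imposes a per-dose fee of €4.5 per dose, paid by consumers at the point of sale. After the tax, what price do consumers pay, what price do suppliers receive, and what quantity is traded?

Consumers pay €80.5; suppliers receive €76; quantity = 310.

Inverting to q(p) form: qd = 632 − 4p; qs = 2p + 158.
Without the tax, 632 − 4p = 2p + 158 gives 6p = 474, so p* = €79 and q* = 316.
With the tax collected from consumers, demand (in seller-price terms) shifts: qd = 632 − 4(p + 4.5).
New equilibrium: consumers pay €80.5, suppliers receive €76, q = 310. (Wedge: pb − ps = 4.5.)
The less price-elastic side of the market bears the larger share of a per-unit tax.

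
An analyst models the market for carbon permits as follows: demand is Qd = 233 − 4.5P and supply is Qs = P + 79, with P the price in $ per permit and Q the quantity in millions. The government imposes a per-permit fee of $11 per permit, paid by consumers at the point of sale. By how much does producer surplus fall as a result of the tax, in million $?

Producer surplus falls by $922.5 million.

Without the tax, 233 − 4.5P = P + 79 gives 5.5P = 154, so P* = $28 and Q* = 107.
With the tax collected from consumers, demand (in seller-price terms) shifts: Qd = 233 − 4.5(P + 11).
Solving gives Q = 98 with consumers paying $30 and sellers receiving $19 (the $11 wedge).
ΔPS is the trapezoid between Q = 98 and Q = 107 of height $9: ½ · (107 + 98) · 9 = $922.5.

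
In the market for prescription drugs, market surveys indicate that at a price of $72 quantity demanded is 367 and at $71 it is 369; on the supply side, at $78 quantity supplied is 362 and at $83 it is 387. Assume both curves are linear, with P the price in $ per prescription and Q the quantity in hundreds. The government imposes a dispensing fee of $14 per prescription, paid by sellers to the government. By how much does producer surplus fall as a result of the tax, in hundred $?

Producer surplus falls by $1388 hundred.

Demand slope: (369 − 367)/(71 − 72) = -2, so Qd = 511 − 2P.
Supply slope: (387 − 362)/(83 − 78) = 5, so Qs = 5P − 28.
Before the tax: set 511 − 2P = 5P − 28 → P* = $77, Q* = 357.
With the tax collected from sellers, supply shifts: Qs = 5(P − 14) − 28.
Solving gives Q = 337 with consumers paying $87 and sellers receiving $73 (the $14 wedge).
ΔPS is the trapezoid between Q = 337 and Q = 357 of height $4: ½ · (357 + 337) · 4 = $1388.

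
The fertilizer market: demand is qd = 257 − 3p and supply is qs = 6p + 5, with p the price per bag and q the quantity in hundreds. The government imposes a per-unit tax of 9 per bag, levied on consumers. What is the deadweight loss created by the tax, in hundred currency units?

Before the tax: set 257 − 3p = 6p + 5 → p* = 28, q* = 173.
With the tax collected from consumers, demand (in seller-price terms) shifts: qd = 257 − 3(p + 9).
Solving gives q = 155 with consumers paying 34 and producers receiving 25 (the 9 wedge).
Quantity falls by |ΔQ| = |173 − 155| = 18.
DWL = ½ · t · |ΔQ| = ½ · 9 · 18 = 81.

Deadweight loss = 81 hundred.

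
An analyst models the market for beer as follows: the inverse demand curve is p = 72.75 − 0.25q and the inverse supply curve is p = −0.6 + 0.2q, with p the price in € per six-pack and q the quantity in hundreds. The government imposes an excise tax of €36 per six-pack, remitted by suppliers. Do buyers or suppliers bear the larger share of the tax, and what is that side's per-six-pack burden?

Inverting to q(p) form: qd = 291 − 4p; qs = 5p + 3.
Before the tax: set 291 − 4p = 5p + 3 → p* = €32, q* = 163.
With the tax collected from suppliers, supply shifts: qs = 5(p − 36) + 3.
New equilibrium: buyers pay €52, suppliers receive €16, q = 83. (Wedge: pb − ps = 36.)
Per-six-pack burden: buyers €20, suppliers €16.
Buyers take the larger share because demand is less price-elastic here (demand slope 4 vs supply slope 5).
The less price-elastic side of the market bears the larger share of a per-unit tax.

Buyers bear the larger share: €20 per six-pack.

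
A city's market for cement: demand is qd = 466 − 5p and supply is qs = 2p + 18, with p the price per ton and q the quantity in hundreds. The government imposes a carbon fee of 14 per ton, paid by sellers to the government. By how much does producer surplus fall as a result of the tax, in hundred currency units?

Without the tax, 466 − 5p = 2p + 18 gives 7p = 448, so p* = 64 and q* = 146.
With the tax collected from sellers, supply shifts: qs = 2(p − 14) + 18.
Solving gives q = 126 with buyers paying 68 and sellers receiving 54 (the 14 wedge).
ΔPS is the trapezoid between Q = 126 and Q = 146 of height 10: ½ · (146 + 126) · 10 = 1360.

Producer surplus falls by 1360 hundred.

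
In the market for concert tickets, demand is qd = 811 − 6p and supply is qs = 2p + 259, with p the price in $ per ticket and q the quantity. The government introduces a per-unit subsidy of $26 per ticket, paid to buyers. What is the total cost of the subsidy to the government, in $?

Government outlay = $11336.

Without the subsidy, 811 − 6p = 2p + 259 gives 8p = 552, so p* = $69 and q* = 397.
With a per-unit subsidy paid to buyers, each effectively pays p − 26, so demand becomes qd = 811 − 6(p − 26).
New equilibrium: buyers pay $62.5, suppliers receive $88.5, q = 436. (Wedge: pb − ps = −26.)
Outlay = t · Q = 26 · 436 = $11336.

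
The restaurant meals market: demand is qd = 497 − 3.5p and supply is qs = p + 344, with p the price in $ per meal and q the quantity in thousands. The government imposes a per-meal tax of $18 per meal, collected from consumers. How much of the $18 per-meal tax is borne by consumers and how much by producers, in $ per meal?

Before the tax: set 497 − 3.5p = p + 344 → p* = $34, q* = 378.
With the tax collected from consumers, demand (in seller-price terms) shifts: qd = 497 − 3.5(p + 18).
New equilibrium: consumers pay $38, producers receive $20, q = 364. (Wedge: pb − ps = 18.)
Burden on consumers: $4; on producers: $14. (They sum to $18.)
The less price-elastic side of the market bears the larger share of a per-unit tax.

Consumers bear $4 per meal; producers bear $14 per meal.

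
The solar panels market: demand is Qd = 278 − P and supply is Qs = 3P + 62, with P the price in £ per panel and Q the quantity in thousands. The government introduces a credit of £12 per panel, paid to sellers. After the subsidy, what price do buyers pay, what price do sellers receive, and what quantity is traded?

Without the subsidy, 278 − P = 3P + 62 gives 4P = 216, so P* = £54 and Q* = 224.
With a per-unit subsidy paid to sellers, each receives P + 12 per unit sold, so supply becomes Qs = 3(P + 12) + 62.
New equilibrium: buyers pay £45, sellers receive £57, Q = 233. (Wedge: Pb − Ps = −12.)

Buyers pay £45; sellers receive £57; quantity = 233.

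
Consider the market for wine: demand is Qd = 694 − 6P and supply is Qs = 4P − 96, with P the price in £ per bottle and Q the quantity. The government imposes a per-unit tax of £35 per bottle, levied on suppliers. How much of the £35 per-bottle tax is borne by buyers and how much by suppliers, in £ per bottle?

Buyers bear £14 per bottle; suppliers bear £21 per bottle.

Before the tax: set 694 − 6P = 4P − 96 → P* = £79, Q* = 220.
With the tax collected from suppliers, supply shifts: Qs = 4(P − 35) − 96.
New equilibrium: buyers pay £93, suppliers receive £58, Q = 136. (Wedge: Pb − Ps = 35.)
Burden on buyers: £14; on suppliers: £21. (They sum to £35.)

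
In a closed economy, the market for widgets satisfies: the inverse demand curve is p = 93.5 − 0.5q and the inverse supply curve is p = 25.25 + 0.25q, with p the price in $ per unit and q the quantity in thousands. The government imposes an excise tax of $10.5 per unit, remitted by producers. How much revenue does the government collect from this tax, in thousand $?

Rewrite in direct form: qd = 187 − 2p and qs = 4p − 101.
Without the tax, 187 − 2p = 4p − 101 gives 6p = 288, so p* = $48 and q* = 91.
With the tax collected from producers, supply shifts: qs = 4(p − 10.5) − 101.
New equilibrium: buyers pay $55, producers receive $44.5, q = 77. (Wedge: pb − ps = 10.5.)
Revenue = t · Q = 10.5 · 77 = $808.5.

Tax revenue = $808.5 thousand.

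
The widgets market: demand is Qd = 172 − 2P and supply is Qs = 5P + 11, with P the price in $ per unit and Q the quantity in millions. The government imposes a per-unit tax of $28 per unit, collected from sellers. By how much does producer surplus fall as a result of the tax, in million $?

Before the tax: set 172 − 2P = 5P + 11 → P* = $23, Q* = 126.
With the tax collected from sellers, supply shifts: Qs = 5(P − 28) + 11.
New equilibrium: consumers pay $43, sellers receive $15, Q = 86. (Wedge: Pb − Ps = 28.)
ΔPS is the trapezoid between Q = 86 and Q = 126 of height $8: ½ · (126 + 86) · 8 = $848.

Producer surplus falls by $848 million.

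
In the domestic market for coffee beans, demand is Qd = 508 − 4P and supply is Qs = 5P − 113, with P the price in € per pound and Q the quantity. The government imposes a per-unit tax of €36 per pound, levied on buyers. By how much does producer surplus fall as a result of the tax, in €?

Producer surplus falls by €3072.

Without the tax, 508 − 4P = 5P − 113 gives 9P = 621, so P* = €69 and Q* = 232.
With the tax collected from buyers, demand (in seller-price terms) shifts: Qd = 508 − 4(P + 36).
New equilibrium: buyers pay €89, sellers receive €53, Q = 152. (Wedge: Pb − Ps = 36.)
ΔPS is the trapezoid between Q = 152 and Q = 232 of height €16: ½ · (232 + 152) · 16 = €3072.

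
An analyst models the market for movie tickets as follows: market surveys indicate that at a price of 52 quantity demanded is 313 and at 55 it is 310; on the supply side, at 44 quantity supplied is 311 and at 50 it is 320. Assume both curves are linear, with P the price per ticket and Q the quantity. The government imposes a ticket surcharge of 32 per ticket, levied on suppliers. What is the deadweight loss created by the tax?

Deadweight loss = 307.2.

Demand slope: (310 − 313)/(55 − 52) = -1, so Qd = 365 − P.
Supply slope: (320 − 311)/(50 − 44) = 1.5, so Qs = 1.5P + 245.
Without the tax, 365 − P = 1.5P + 245 gives 2.5P = 120, so P* = 48 and Q* = 317.
With the tax collected from suppliers, supply shifts: Qs = 1.5(P − 32) + 245.
Solving gives Q = 297.8 with consumers paying 67.2 and suppliers receiving 35.2 (the 32 wedge).
Quantity falls by |ΔQ| = |317 − 297.8| = 19.2.
DWL = ½ · t · |ΔQ| = ½ · 32 · 19.2 = 307.2.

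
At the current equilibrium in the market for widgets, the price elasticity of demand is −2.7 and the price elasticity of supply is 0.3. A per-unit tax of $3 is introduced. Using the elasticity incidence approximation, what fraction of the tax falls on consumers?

Consumers' share ≈ 0.1.

Incidence ratio: consumers' share ≈ εs / (εs + |εd|) = 0.3 / (0.3 + 2.7) = 0.1.
Supply is the less elastic side, so consumers bear the smaller share.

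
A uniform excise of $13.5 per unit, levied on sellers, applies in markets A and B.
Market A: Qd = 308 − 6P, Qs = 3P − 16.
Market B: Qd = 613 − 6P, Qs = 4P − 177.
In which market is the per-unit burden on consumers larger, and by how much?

Market A: pre-tax P* = $36, Q* = 92; post-tax Q = 65; per-unit burden on consumers = $4.5.
Market B: pre-tax P* = $79, Q* = 139; post-tax Q = 106.6; per-unit burden on consumers = $5.4.
Difference: $4.5 vs $5.4 → market B is larger by $0.9.

Market B, by $0.9.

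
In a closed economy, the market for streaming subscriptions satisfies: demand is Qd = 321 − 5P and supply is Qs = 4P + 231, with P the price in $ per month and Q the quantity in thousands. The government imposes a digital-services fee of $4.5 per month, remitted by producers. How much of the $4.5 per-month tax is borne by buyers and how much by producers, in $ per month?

Buyers bear $2 per month; producers bear $2.5 per month.

Without the tax, 321 − 5P = 4P + 231 gives 9P = 90, so P* = $10 and Q* = 271.
With the tax collected from producers, supply shifts: Qs = 4(P − 4.5) + 231.
Solving gives Q = 261 with buyers paying $12 and producers receiving $7.5 (the $4.5 wedge).
Burden on buyers: $2; on producers: $2.5. (They sum to $4.5.)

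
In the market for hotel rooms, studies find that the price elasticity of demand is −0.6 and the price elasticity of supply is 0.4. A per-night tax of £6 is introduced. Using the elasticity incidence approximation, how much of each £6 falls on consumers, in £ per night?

Incidence ratio: consumers' share ≈ εs / (εs + |εd|) = 0.4 / (0.4 + 0.6) = 0.4.
So consumers bear ≈ 0.4 × £6 = £2.4; producers bear £3.6.

Consumers bear ≈ £2.4 per night.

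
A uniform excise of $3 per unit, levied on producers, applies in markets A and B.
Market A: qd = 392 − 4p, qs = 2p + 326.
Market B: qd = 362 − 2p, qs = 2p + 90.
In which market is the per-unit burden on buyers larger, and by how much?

Market B, by $0.5.

Market A: pre-tax p* = $11, q* = 348; post-tax q = 344; per-unit burden on buyers = $1.
Market B: pre-tax p* = $68, q* = 226; post-tax q = 223; per-unit burden on buyers = $1.5.
Difference: $1 vs $1.5 → market B is larger by $0.5.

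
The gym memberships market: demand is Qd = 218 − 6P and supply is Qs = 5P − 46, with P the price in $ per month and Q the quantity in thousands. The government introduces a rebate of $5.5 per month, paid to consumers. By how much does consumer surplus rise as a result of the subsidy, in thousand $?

Consumer surplus rises by $203.75 thousand.

Without the subsidy, 218 − 6P = 5P − 46 gives 11P = 264, so P* = $24 and Q* = 74.
With a per-unit subsidy paid to consumers, each effectively pays P − 5.5, so demand becomes Qd = 218 − 6(P − 5.5).
Solving gives Q = 89 with consumers paying $21.5 and suppliers receiving $27 (the $5.5 wedge).
ΔCS is the trapezoid between Q = 89 and Q = 74 of height $2.5: ½ · (74 + 89) · 2.5 = $203.75.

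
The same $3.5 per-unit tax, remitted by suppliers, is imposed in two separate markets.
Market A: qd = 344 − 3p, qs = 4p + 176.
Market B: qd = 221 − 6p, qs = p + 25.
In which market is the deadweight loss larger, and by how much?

Market A: pre-tax p* = $24, q* = 272; post-tax q = 266; deadweight loss = $10.5.
Market B: pre-tax p* = $28, q* = 53; post-tax q = 50; deadweight loss = $5.25.
Difference: $10.5 vs $5.25 → market A is larger by $5.25.

Market A, by $5.25.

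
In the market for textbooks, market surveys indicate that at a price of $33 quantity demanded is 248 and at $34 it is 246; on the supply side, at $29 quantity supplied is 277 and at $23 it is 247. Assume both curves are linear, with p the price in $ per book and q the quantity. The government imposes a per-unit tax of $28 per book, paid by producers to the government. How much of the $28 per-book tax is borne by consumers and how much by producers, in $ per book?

Consumers bear $20 per book; producers bear $8 per book.

Demand slope: (246 − 248)/(34 − 33) = -2, so qd = 314 − 2p.
Supply slope: (247 − 277)/(23 − 29) = 5, so qs = 5p + 132.
Without the tax, 314 − 2p = 5p + 132 gives 7p = 182, so p* = $26 and q* = 262.
With the tax collected from producers, supply shifts: qs = 5(p − 28) + 132.
New equilibrium: consumers pay $46, producers receive $18, q = 222. (Wedge: pb − ps = 28.)
Burden on consumers: $20; on producers: $8. (They sum to $28.)
The less price-elastic side of the market bears the larger share of a per-unit tax.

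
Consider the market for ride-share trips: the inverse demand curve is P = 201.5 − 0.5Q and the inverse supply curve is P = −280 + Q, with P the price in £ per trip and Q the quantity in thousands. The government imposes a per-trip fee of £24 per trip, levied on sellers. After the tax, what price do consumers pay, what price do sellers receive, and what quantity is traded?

Inverting to Q(P) form: Qd = 403 − 2P; Qs = P + 280.
Before the tax: set 403 − 2P = P + 280 → P* = £41, Q* = 321.
With the tax collected from sellers, supply shifts: Qs = (P − 24) + 280.
Solving gives Q = 305 with consumers paying £49 and sellers receiving £25 (the £24 wedge).

Consumers pay £49; sellers receive £25; quantity = 305.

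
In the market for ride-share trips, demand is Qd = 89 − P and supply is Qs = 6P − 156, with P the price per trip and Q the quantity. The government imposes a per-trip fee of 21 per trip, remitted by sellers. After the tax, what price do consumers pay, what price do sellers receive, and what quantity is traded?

Consumers pay 53; sellers receive 32; quantity = 36.

Before the tax: set 89 − P = 6P − 156 → P* = 35, Q* = 54.
With the tax collected from sellers, supply shifts: Qs = 6(P − 21) − 156.
New equilibrium: consumers pay 53, sellers receive 32, Q = 36. (Wedge: Pb − Ps = 21.)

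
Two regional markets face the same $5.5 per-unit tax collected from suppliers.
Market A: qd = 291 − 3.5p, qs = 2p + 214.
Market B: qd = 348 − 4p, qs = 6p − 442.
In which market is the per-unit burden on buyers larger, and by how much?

Market B, by $1.3.

Market A: pre-tax p* = $14, q* = 242; post-tax q = 235; per-unit burden on buyers = $2.
Market B: pre-tax p* = $79, q* = 32; post-tax q = 18.8; per-unit burden on buyers = $3.3.
Difference: $2 vs $3.3 → market B is larger by $1.3.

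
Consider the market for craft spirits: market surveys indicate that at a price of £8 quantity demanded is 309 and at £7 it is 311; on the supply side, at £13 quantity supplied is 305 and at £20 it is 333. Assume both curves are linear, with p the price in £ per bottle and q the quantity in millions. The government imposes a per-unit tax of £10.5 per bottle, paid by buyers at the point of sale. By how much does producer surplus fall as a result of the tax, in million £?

Producer surplus falls by £1029 million.

Demand slope: (311 − 309)/(7 − 8) = -2, so qd = 325 − 2p.
Supply slope: (333 − 305)/(20 − 13) = 4, so qs = 4p + 253.
Before the tax: set 325 − 2p = 4p + 253 → p* = £12, q* = 301.
With the tax collected from buyers, demand (in seller-price terms) shifts: qd = 325 − 2(p + 10.5).
New equilibrium: buyers pay £19, sellers receive £8.5, q = 287. (Wedge: pb − ps = 10.5.)
ΔPS is the trapezoid between Q = 287 and Q = 301 of height £3.5: ½ · (301 + 287) · 3.5 = £1029.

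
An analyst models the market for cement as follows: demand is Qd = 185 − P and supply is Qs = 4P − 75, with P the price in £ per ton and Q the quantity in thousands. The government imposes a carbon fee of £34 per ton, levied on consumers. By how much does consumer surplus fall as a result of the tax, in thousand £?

Consumer surplus falls by £3247.68 thousand.

Without the tax, 185 − P = 4P − 75 gives 5P = 260, so P* = £52 and Q* = 133.
With the tax collected from consumers, demand (in seller-price terms) shifts: Qd = 185 − (P + 34).
Solving gives Q = 105.8 with consumers paying £79.2 and sellers receiving £45.2 (the £34 wedge).
ΔCS is the trapezoid between Q = 105.8 and Q = 133 of height £27.2: ½ · (133 + 105.8) · 27.2 = £3247.68.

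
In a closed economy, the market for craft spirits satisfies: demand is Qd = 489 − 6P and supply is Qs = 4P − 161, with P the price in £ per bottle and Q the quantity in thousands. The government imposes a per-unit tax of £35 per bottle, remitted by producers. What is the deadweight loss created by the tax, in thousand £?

Deadweight loss = £1470 thousand.

Before the tax: set 489 − 6P = 4P − 161 → P* = £65, Q* = 99.
With the tax collected from producers, supply shifts: Qs = 4(P − 35) − 161.
Solving gives Q = 15 with consumers paying £79 and producers receiving £44 (the £35 wedge).
Quantity falls by |ΔQ| = |99 − 15| = 84.
DWL = ½ · t · |ΔQ| = ½ · 35 · 84 = £1470.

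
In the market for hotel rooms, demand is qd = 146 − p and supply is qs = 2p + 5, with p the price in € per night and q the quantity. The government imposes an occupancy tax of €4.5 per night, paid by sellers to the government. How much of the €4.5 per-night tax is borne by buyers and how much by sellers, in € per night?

Before the tax: set 146 − p = 2p + 5 → p* = €47, q* = 99.
With the tax collected from sellers, supply shifts: qs = 2(p − 4.5) + 5.
New equilibrium: buyers pay €50, sellers receive €45.5, q = 96. (Wedge: pb − ps = 4.5.)
Burden on buyers: €3; on sellers: €1.5. (They sum to €4.5.)

Buyers bear €3 per night; sellers bear €1.5 per night.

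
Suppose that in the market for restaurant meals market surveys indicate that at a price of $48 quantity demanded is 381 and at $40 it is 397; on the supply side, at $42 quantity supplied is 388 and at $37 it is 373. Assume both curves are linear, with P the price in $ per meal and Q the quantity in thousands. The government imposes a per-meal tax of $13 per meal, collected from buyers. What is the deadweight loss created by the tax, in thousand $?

Deadweight loss = $101.4 thousand.

Demand slope: (397 − 381)/(40 − 48) = -2, so Qd = 477 − 2P.
Supply slope: (373 − 388)/(37 − 42) = 3, so Qs = 3P + 262.
Before the tax: set 477 − 2P = 3P + 262 → P* = $43, Q* = 391.
With the tax collected from buyers, demand (in seller-price terms) shifts: Qd = 477 − 2(P + 13).
Solving gives Q = 375.4 with buyers paying $50.8 and producers receiving $37.8 (the $13 wedge).
Quantity falls by |ΔQ| = |391 − 375.4| = 15.6.
DWL = ½ · t · |ΔQ| = ½ · 13 · 15.6 = $101.4.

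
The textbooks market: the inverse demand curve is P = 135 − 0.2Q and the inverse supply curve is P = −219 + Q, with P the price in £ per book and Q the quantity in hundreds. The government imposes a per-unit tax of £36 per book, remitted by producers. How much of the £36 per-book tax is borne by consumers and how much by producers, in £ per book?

Consumers bear £6 per book; producers bear £30 per book.

Inverting to Q(P) form: Qd = 675 − 5P; Qs = P + 219.
Without the tax, 675 − 5P = P + 219 gives 6P = 456, so P* = £76 and Q* = 295.
With the tax collected from producers, supply shifts: Qs = (P − 36) + 219.
New equilibrium: consumers pay £82, producers receive £46, Q = 265. (Wedge: Pb − Ps = 36.)
Burden on consumers: £6; on producers: £30. (They sum to £36.)
The less price-elastic side of the market bears the larger share of a per-unit tax.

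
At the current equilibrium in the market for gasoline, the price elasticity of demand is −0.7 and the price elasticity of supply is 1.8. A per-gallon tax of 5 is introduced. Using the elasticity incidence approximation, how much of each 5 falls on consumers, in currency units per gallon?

Incidence ratio: consumers' share ≈ εs / (εs + |εd|) = 1.8 / (1.8 + 0.7) = 0.72.
So consumers bear ≈ 0.72 × 5 = 3.6; producers bear 1.4.

Consumers bear ≈ 3.6 per gallon.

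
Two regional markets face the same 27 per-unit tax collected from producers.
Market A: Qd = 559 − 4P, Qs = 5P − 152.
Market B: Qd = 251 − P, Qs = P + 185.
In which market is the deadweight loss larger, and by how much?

Market A, by 627.75.

Market A: pre-tax P* = 79, Q* = 243; post-tax Q = 183; deadweight loss = 810.
Market B: pre-tax P* = 33, Q* = 218; post-tax Q = 204.5; deadweight loss = 182.25.
Difference: 810 vs 182.25 → market A is larger by 627.75.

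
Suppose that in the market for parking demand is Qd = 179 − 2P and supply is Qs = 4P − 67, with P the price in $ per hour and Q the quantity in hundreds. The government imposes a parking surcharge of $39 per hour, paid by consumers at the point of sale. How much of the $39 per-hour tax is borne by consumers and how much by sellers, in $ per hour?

Without the tax, 179 − 2P = 4P − 67 gives 6P = 246, so P* = $41 and Q* = 97.
With the tax collected from consumers, demand (in seller-price terms) shifts: Qd = 179 − 2(P + 39).
Solving gives Q = 45 with consumers paying $67 and sellers receiving $28 (the $39 wedge).
Burden on consumers: $26; on sellers: $13. (They sum to $39.)

Consumers bear $26 per hour; sellers bear $13 per hour.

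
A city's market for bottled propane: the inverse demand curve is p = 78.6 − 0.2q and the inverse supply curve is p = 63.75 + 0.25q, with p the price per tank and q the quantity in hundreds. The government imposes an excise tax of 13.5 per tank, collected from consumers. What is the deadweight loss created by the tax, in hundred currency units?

Deadweight loss = 202.5 hundred.

Inverting to q(p) form: qd = 393 − 5p; qs = 4p − 255.
Without the tax, 393 − 5p = 4p − 255 gives 9p = 648, so p* = 72 and q* = 33.
With the tax collected from consumers, demand (in seller-price terms) shifts: qd = 393 − 5(p + 13.5).
Solving gives q = 3 with consumers paying 78 and suppliers receiving 64.5 (the 13.5 wedge).
Quantity falls by |ΔQ| = |33 − 3| = 30.
DWL = ½ · t · |ΔQ| = ½ · 13.5 · 30 = 202.5.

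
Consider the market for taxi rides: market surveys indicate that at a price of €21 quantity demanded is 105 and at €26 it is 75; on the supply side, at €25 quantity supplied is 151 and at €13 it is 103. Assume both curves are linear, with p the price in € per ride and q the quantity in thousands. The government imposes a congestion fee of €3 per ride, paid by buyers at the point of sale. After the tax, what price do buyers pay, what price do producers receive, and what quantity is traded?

Demand slope: (75 − 105)/(26 − 21) = -6, so qd = 231 − 6p.
Supply slope: (103 − 151)/(13 − 25) = 4, so qs = 4p + 51.
Without the tax, 231 − 6p = 4p + 51 gives 10p = 180, so p* = €18 and q* = 123.
With the tax collected from buyers, demand (in seller-price terms) shifts: qd = 231 − 6(p + 3).
Solving gives q = 115.8 with buyers paying €19.2 and producers receiving €16.2 (the €3 wedge).

Buyers pay €19.2; producers receive €16.2; quantity = 115.8.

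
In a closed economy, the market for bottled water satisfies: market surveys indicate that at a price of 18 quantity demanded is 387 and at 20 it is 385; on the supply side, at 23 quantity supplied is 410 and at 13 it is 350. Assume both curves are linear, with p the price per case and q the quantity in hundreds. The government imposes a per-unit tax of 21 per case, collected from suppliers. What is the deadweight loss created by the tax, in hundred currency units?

Demand slope: (385 − 387)/(20 − 18) = -1, so qd = 405 − p.
Supply slope: (350 − 410)/(13 − 23) = 6, so qs = 6p + 272.
Before the tax: set 405 − p = 6p + 272 → p* = 19, q* = 386.
With the tax collected from suppliers, supply shifts: qs = 6(p − 21) + 272.
New equilibrium: buyers pay 37, suppliers receive 16, q = 368. (Wedge: pb − ps = 21.)
Quantity falls by |ΔQ| = |386 − 368| = 18.
DWL = ½ · t · |ΔQ| = ½ · 21 · 18 = 189.

Deadweight loss = 189 hundred.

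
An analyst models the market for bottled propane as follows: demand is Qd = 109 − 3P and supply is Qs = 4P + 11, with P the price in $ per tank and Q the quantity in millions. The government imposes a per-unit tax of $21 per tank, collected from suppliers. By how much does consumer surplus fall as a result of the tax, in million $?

Consumer surplus falls by $588 million.

Before the tax: set 109 − 3P = 4P + 11 → P* = $14, Q* = 67.
With the tax collected from suppliers, supply shifts: Qs = 4(P − 21) + 11.
Solving gives Q = 31 with buyers paying $26 and suppliers receiving $5 (the $21 wedge).
ΔCS is the trapezoid between Q = 31 and Q = 67 of height $12: ½ · (67 + 31) · 12 = $588.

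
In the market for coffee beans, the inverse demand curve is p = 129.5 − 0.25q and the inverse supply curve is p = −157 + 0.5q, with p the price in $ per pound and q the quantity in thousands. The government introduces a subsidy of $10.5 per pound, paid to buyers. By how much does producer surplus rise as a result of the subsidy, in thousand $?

Producer surplus rises by $2723 thousand.

Inverting to q(p) form: qd = 518 − 4p; qs = 2p + 314.
Without the subsidy, 518 − 4p = 2p + 314 gives 6p = 204, so p* = $34 and q* = 382.
With a per-unit subsidy paid to buyers, each effectively pays p − 10.5, so demand becomes qd = 518 − 4(p − 10.5).
Solving gives q = 396 with buyers paying $30.5 and suppliers receiving $41 (the $10.5 wedge).
ΔPS is the trapezoid between Q = 396 and Q = 382 of height $7: ½ · (382 + 396) · 7 = $2723.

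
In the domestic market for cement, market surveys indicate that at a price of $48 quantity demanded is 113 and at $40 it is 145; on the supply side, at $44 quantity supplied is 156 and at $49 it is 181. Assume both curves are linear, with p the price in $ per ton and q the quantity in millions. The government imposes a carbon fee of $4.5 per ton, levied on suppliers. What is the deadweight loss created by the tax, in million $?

Demand slope: (145 − 113)/(40 − 48) = -4, so qd = 305 − 4p.
Supply slope: (181 − 156)/(49 − 44) = 5, so qs = 5p − 64.
Without the tax, 305 − 4p = 5p − 64 gives 9p = 369, so p* = $41 and q* = 141.
With the tax collected from suppliers, supply shifts: qs = 5(p − 4.5) − 64.
Solving gives q = 131 with consumers paying $43.5 and suppliers receiving $39 (the $4.5 wedge).
Quantity falls by |ΔQ| = |141 − 131| = 10.
DWL = ½ · t · |ΔQ| = ½ · 4.5 · 10 = $22.5.

Deadweight loss = $22.5 million.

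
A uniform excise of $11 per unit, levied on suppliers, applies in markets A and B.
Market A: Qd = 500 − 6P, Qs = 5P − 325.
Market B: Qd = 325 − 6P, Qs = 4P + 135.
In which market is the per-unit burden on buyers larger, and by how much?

Market A, by $0.6.

Market A: pre-tax P* = $75, Q* = 50; post-tax Q = 20; per-unit burden on buyers = $5.
Market B: pre-tax P* = $19, Q* = 211; post-tax Q = 184.6; per-unit burden on buyers = $4.4.
Difference: $5 vs $4.4 → market A is larger by $0.6.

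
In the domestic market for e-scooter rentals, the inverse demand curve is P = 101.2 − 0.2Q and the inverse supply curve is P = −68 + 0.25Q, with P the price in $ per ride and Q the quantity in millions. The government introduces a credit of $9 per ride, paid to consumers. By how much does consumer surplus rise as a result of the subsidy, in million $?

Rewrite in direct form: Qd = 506 − 5P and Qs = 4P + 272.
Without the subsidy, 506 − 5P = 4P + 272 gives 9P = 234, so P* = $26 and Q* = 376.
With a per-unit subsidy paid to consumers, each effectively pays P − 9, so demand becomes Qd = 506 − 5(P − 9).
Solving gives Q = 396 with consumers paying $22 and producers receiving $31 (the $9 wedge).
ΔCS is the trapezoid between Q = 396 and Q = 376 of height $4: ½ · (376 + 396) · 4 = $1544.

Consumer surplus rises by $1544 million.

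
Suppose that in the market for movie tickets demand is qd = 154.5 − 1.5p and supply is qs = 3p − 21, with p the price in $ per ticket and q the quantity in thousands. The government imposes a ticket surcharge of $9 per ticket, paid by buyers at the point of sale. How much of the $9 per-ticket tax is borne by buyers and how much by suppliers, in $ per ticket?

Before the tax: set 154.5 − 1.5p = 3p − 21 → p* = $39, q* = 96.
With the tax collected from buyers, demand (in seller-price terms) shifts: qd = 154.5 − 1.5(p + 9).
Solving gives q = 87 with buyers paying $45 and suppliers receiving $36 (the $9 wedge).
Burden on buyers: $6; on suppliers: $3. (They sum to $9.)
The less price-elastic side of the market bears the larger share of a per-unit tax.

Buyers bear $6 per ticket; suppliers bear $3 per ticket.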